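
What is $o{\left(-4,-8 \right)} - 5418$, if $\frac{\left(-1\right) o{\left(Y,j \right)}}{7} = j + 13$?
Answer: $-5453$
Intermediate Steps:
$o{\left(Y,j \right)} = -91 - 7 j$ ($o{\left(Y,j \right)} = - 7 \left(j + 13\right) = - 7 \left(13 + j\right) = -91 - 7 j$)
$o{\left(-4,-8 \right)} - 5418 = \left(-91 - -56\right) - 5418 = \left(-91 + 56\right) - 5418 = -35 - 5418 = -5453$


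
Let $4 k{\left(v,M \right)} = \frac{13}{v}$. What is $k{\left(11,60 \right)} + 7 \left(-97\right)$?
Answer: $- \frac{29863}{44} \approx -678.7$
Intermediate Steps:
$k{\left(v,M \right)} = \frac{13}{4 v}$ ($k{\left(v,M \right)} = \frac{13 \frac{1}{v}}{4} = \frac{13}{4 v}$)
$k{\left(11,60 \right)} + 7 \left(-97\right) = \frac{13}{4 \cdot 11} + 7 \left(-97\right) = \frac{13}{4} \cdot \frac{1}{11} - 679 = \frac{13}{44} - 679 = - \frac{29863}{44}$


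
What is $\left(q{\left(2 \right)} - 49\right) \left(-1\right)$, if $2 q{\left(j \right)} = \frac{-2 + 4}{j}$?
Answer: $\frac{97}{2} \approx 48.5$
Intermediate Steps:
$q{\left(j \right)} = \frac{1}{j}$ ($q{\left(j \right)} = \frac{\left(-2 + 4\right) \frac{1}{j}}{2} = \frac{2 \frac{1}{j}}{2} = \frac{1}{j}$)
$\left(q{\left(2 \right)} - 49\right) \left(-1\right) = \left(\frac{1}{2} - 49\right) \left(-1\right) = \left(- \frac{97}{2}\right) \left(-1\right) = \frac{97}{2}$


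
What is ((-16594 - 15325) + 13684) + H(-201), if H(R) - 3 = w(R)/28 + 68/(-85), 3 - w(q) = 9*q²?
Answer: -2185311/70 ≈ -31219.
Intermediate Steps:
w(q) = 3 - 9*q²
H(R) = 323/140 - 9*R²/28 (H(R) = 3 + ((3 - 9*R²)/28 + 68/(-85)) = 3 + ((3 - 9*R²)*(1/28) + 68*(-1/85)) = 3 + ((3/28 - 9*R²/28) - ⅘) = 3 + (-97/140 - 9*R²/28) = 323/140 - 9*R²/28)
((-16594 - 15325) + 13684) + H(-201) = ((-16594 - 15325) + 13684) + (323/140 - 9/28*(-201)²) = (-31919 + 13684) + (323/140 - 9/28*40401) = -18235 + (323/140 - 363609/28) = -18235 - 908861/70 = -2185311/70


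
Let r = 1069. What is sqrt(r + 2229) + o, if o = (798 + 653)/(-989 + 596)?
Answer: -1451/393 + sqrt(3298) ≈ 53.736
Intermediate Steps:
o = -1451/393 (o = 1451/(-393) = 1451*(-1/393) = -1451/393 ≈ -3.6921)
sqrt(r + 2229) + o = sqrt(1069 + 2229) - 1451/393 = sqrt(3298) - 1451/393 = -1451/393 + sqrt(3298)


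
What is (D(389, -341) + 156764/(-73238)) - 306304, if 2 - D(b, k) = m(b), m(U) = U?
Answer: -11230796111/36619 ≈ -3.0669e+5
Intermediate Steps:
D(b, k) = 2 - b
(D(389, -341) + 156764/(-73238)) - 306304 = ((2 - 1*389) + 156764/(-73238)) - 306304 = ((2 - 389) + 156764*(-1/73238)) - 306304 = (-387 - 78382/36619) - 306304 = -14249935/36619 - 306304 = -11230796111/36619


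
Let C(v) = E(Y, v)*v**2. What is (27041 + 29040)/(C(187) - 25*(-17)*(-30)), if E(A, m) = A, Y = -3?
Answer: -56081/117657 ≈ -0.47665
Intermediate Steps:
C(v) = -3*v**2
(27041 + 29040)/(C(187) - 25*(-17)*(-30)) = (27041 + 29040)/(-3*187**2 - 25*(-17)*(-30)) = 56081/(-3*34969 + 425*(-30)) = 56081/(-104907 - 12750) = 56081/(-117657) = 56081*(-1/117657) = -56081/117657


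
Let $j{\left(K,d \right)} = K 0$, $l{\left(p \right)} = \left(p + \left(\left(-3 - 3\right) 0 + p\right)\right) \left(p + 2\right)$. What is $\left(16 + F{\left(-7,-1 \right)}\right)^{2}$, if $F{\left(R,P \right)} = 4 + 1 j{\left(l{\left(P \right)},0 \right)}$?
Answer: $400$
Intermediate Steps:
$l{\left(p \right)} = 2 p \left(2 + p\right)$ ($l{\left(p \right)} = \left(p + \left(\left(-6\right) 0 + p\right)\right) \left(2 + p\right) = \left(p + \left(0 + p\right)\right) \left(2 + p\right) = \left(p + p\right) \left(2 + p\right) = 2 p \left(2 + p\right)$)
$j{\left(K,d \right)} = 0$
$F{\left(R,P \right)} = 4$ ($F{\left(R,P \right)} = 4 + 1 \cdot 0 = 4 + 0 = 4$)
$\left(16 + F{\left(-7,-1 \right)}\right)^{2} = \left(16 + 4\right)^{2} = 20^{2} = 400$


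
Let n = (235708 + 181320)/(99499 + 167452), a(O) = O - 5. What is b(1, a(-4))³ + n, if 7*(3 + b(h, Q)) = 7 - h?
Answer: -757919021/91564193 ≈ -8.2775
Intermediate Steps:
a(O) = -5 + O
b(h, Q) = -2 - h/7 (b(h, Q) = -3 + (7 - h)/7 = -3 + (1 - h/7) = -2 - h/7)
n = 417028/266951 ≈ 1.5622
b(1, a(-4))³ + n = (-2 - ⅐*1)³ + 417028/266951 = (-2 - ⅐)³ + 417028/266951 = (-15/7)³ + 417028/266951 = -3375/343 + 417028/266951 = -757919021/91564193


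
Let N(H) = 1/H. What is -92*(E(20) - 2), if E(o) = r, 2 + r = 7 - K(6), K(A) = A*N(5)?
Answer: -828/5 ≈ -165.60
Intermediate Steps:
K(A) = A/5
r = 19/5 (r = -2 + (7 - 6/5) = -2 + 29/5 = 19/5 ≈ 3.8000)
E(o) = 19/5
-92*(E(20) - 2) = -92*(19/5 - 2) = -92*9/5 = -828/5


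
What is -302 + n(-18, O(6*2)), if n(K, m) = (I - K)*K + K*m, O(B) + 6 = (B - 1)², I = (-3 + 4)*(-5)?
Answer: -2606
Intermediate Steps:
I = -5 (I = 1*(-5) = -5)
O(B) = -6 + (-1 + B)² (O(B) = -6 + (B - 1)² = -6 + (-1 + B)²)
n(K, m) = K*m + K*(-5 - K) (n(K, m) = (-5 - K)*K + K*m = K*(-5 - K) + K*m = K*m + K*(-5 - K))
-302 + n(-18, O(6*2)) = -302 - 18*(-5 + (-6 + (-1 + 6*2)²) - 1*(-18)) = -302 - 18*(-5 + (-6 + (-1 + 12)²) + 18) = -302 - 18*(-5 + (-6 + 11²) + 18) = -302 - 18*(-5 + (-6 + 121) + 18) = -302 - 18*(-5 + 115 + 18) = -302 - 18*128 = -302 - 2304 = -2606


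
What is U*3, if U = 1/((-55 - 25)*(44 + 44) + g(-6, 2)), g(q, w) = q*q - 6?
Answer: -3/7010 ≈ -0.00042796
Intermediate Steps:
g(q, w) = -6 + q**2 (g(q, w) = q**2 - 6 = -6 + q**2)
U = -1/7010 (U = 1/((-55 - 25)*(44 + 44) + (-6 + (-6)**2)) = 1/(-80*88 + (-6 + 36)) = 1/(-7040 + 30) = 1/(-7010) = -1/7010 ≈ -0.00014265)
U*3 = -1/7010*3 = -3/7010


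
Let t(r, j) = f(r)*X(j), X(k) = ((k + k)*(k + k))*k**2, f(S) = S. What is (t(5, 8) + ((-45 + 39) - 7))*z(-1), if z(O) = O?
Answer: -81907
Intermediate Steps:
X(k) = 4*k**4 (X(k) = ((2*k)*(2*k))*k**2 = (4*k**2)*k**2 = 4*k**4)
t(r, j) = 4*r*j**4 (t(r, j) = r*(4*j**4) = 4*r*j**4)
(t(5, 8) + ((-45 + 39) - 7))*z(-1) = (4*5*8**4 + ((-45 + 39) - 7))*(-1) = (4*5*4096 + (-6 - 7))*(-1) = (81920 - 13)*(-1) = 81907*(-1) = -81907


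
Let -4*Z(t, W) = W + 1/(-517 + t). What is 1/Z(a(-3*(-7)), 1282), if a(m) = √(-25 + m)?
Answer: -1370676436/439301134945 - 8*I/439301134945 ≈ -0.0031201 - 1.8211e-11*I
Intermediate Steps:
Z(t, W) = -W/4 - 1/(4*(-517 + t)) (Z(t, W) = -(W + 1/(-517 + t))/4 = -W/4 - 1/(4*(-517 + t)))
1/Z(a(-3*(-7)), 1282) = 1/((-1 + 517*1282 - 1*1282*√(-25 - 3*(-7)))/(4*(-517 + √(-25 - 3*(-7))))) = 1/((-1 + 662794 - 1*1282*√(-25 + 21))/(4*(-517 + √(-25 + 21)))) = 1/((-1 + 662794 - 1*1282*√(-4))/(4*(-517 + √(-4)))) = 1/((-1 + 662794 - 1*1282*2*I)/(4*(-517 + 2*I))) = 1/(((-517 - 2*I)/267293)*(-1 + 662794 - 2564*I)/4) = 1/(((-517 - 2*I)/267293)*(662793 - 2564*I)/4) = 1/((-517 - 2*I)*(662793 - 2564*I)/1069172) = 4*(-517 + 2*I)*(662793 + 2564*I)/439301134945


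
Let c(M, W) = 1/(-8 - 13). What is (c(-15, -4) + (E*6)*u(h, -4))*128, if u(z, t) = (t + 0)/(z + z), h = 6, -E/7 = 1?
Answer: 37504/21 ≈ 1785.9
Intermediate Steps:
E = -7 (E = -7*1 = -7)
c(M, W) = -1/21 (c(M, W) = 1/(-21) = -1/21)
u(z, t) = t/(2*z) (u(z, t) = t/((2*z)) = t*(1/(2*z)) = t/(2*z))
(c(-15, -4) + (E*6)*u(h, -4))*128 = (-1/21 + (-7*6)*((1/2)*(-4)/6))*128 = (-1/21 - 21*(-4)/6)*128 = (-1/21 - 42*(-1/3))*128 = (-1/21 + 14)*128 = (293/21)*128 = 37504/21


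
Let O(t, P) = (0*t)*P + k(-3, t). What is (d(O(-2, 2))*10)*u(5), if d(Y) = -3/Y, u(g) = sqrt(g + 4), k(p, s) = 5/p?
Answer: 54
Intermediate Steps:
u(g) = sqrt(4 + g)
O(t, P) = -5/3 (O(t, P) = (0*t)*P + 5/(-3) = 0*P + 5*(-1/3) = 0 - 5/3 = -5/3)
(d(O(-2, 2))*10)*u(5) = (-3/(-5/3)*10)*sqrt(4 + 5) = (-3*(-3/5)*10)*sqrt(9) = ((9/5)*10)*3 = 18*3 = 54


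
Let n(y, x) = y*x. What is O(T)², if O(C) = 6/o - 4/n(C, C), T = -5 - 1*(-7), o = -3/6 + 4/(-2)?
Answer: 289/25 ≈ 11.560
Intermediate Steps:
n(y, x) = x*y
o = -5/2 (o = -3*⅙ + 4*(-½) = -½ - 2 = -5/2 ≈ -2.5000)
T = 2 (T = -5 + 7 = 2)
O(C) = -12/5 - 4/C² (O(C) = 6/(-5/2) - 4/C² = 6*(-⅖) - 4/C² = -12/5 - 4/C²)
O(T)² = (-12/5 - 4/2²)² = (-12/5 - 4*¼)² = (-12/5 - 1)² = (-17/5)² = 289/25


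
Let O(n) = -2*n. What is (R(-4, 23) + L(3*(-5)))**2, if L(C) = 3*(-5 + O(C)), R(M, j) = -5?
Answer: 4900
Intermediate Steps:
L(C) = -15 - 6*C (L(C) = 3*(-5 - 2*C) = -15 - 6*C)
(R(-4, 23) + L(3*(-5)))**2 = (-5 + (-15 - 18*(-5)))**2 = (-5 + (-15 - 6*(-15)))**2 = (-5 + (-15 + 90))**2 = (-5 + 75)**2 = 70**2 = 4900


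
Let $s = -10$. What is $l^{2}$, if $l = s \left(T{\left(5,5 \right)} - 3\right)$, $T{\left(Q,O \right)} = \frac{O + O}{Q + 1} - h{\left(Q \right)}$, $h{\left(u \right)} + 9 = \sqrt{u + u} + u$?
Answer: $\frac{15400}{9} - \frac{1600 \sqrt{10}}{3} \approx 24.563$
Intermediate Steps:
$h{\left(u \right)} = -9 + u + \sqrt{2} \sqrt{u}$ ($h{\left(u \right)} = -9 + \left(\sqrt{u + u} + u\right) = -9 + \left(\sqrt{2 u} + u\right) = -9 + \left(\sqrt{2} \sqrt{u} + u\right) = -9 + \left(u + \sqrt{2} \sqrt{u}\right) = -9 + u + \sqrt{2} \sqrt{u}$)
$T{\left(Q,O \right)} = 9 - Q - \sqrt{2} \sqrt{Q} + \frac{2 O}{1 + Q}$ ($T{\left(Q,O \right)} = \frac{O + O}{Q + 1} - \left(-9 + Q + \sqrt{2} \sqrt{Q}\right) = \frac{2 O}{1 + Q} - \left(-9 + Q + \sqrt{2} \sqrt{Q}\right) = 9 - Q - \sqrt{2} \sqrt{Q} + \frac{2 O}{1 + Q}$)
$l = - \frac{80}{3} + 10 \sqrt{10}$ ($l = - 10 \left(\frac{9 - 5 + 2 \cdot 5 - 5 \left(-9 + 5 + \sqrt{2} \sqrt{5}\right) - \sqrt{2} \sqrt{5}}{1 + 5} - 3\right) = - 10 \left(\frac{9 - 5 + 10 - 5 \left(-9 + 5 + \sqrt{10}\right) - \sqrt{10}}{6} - 3\right) = - 10 \left(\frac{9 - 5 + 10 - 5 \left(-4 + \sqrt{10}\right) - \sqrt{10}}{6} - 3\right) = - 10 \left(\frac{9 - 5 + 10 + \left(20 - 5 \sqrt{10}\right) - \sqrt{10}}{6} - 3\right) = - 10 \left(\frac{34 - 6 \sqrt{10}}{6} - 3\right) = - 10 \left(\left(\frac{17}{3} - \sqrt{10}\right) - 3\right) = - 10 \left(\frac{8}{3} - \sqrt{10}\right) = - \frac{80}{3} + 10 \sqrt{10} \approx 4.9561$)
$l^{2} = \left(- \frac{80}{3} + 10 \sqrt{10}\right)^{2}$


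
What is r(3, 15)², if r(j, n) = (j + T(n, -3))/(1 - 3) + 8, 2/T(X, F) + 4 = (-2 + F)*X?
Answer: 1058841/24964 ≈ 42.415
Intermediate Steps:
T(X, F) = 2/(-4 + X*(-2 + F)) (T(X, F) = 2/(-4 + (-2 + F)*X) = 2/(-4 + X*(-2 + F)))
r(j, n) = 8 - 1/(-4 - 5*n) - j/2 (r(j, n) = (j + 2/(-4 - 2*n - 3*n))/(1 - 3) + 8 = (j + 2/(-4 - 5*n))/(-2) + 8 = (j + 2/(-4 - 5*n))*(-½) + 8 = (-1/(-4 - 5*n) - j/2) + 8 = 8 - 1/(-4 - 5*n) - j/2)
r(3, 15)² = ((2 + (4 + 5*15)*(16 - 1*3))/(2*(4 + 5*15)))² = ((2 + (4 + 75)*(16 - 3))/(2*(4 + 75)))² = ((½)*(2 + 79*13)/79)² = ((½)*(1/79)*(2 + 1027))² = ((½)*(1/79)*1029)² = (1029/158)² = 1058841/24964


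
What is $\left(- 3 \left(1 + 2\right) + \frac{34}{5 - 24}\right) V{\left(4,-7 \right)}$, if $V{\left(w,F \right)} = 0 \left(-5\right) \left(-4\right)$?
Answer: $0$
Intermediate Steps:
$V{\left(w,F \right)} = 0$ ($V{\left(w,F \right)} = 0 \left(-4\right) = 0$)
$\left(- 3 \left(1 + 2\right) + \frac{34}{5 - 24}\right) V{\left(4,-7 \right)} = \left(- 3 \left(1 + 2\right) + \frac{34}{5 - 24}\right) 0 = \left(\left(-3\right) 3 + \frac{34}{5 - 24}\right) 0 = \left(-9 + \frac{34}{-19}\right) 0 = \left(-9 + 34 \left(- \frac{1}{19}\right)\right) 0 = \left(-9 - \frac{34}{19}\right) 0 = \left(- \frac{205}{19}\right) 0 = 0$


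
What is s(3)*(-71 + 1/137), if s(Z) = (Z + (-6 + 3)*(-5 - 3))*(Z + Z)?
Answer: -1575612/137 ≈ -11501.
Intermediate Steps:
s(Z) = 2*Z*(24 + Z) (s(Z) = (Z - 3*(-8))*(2*Z) = (Z + 24)*(2*Z) = (24 + Z)*(2*Z) = 2*Z*(24 + Z))
s(3)*(-71 + 1/137) = (2*3*(24 + 3))*(-71 + 1/137) = (2*3*27)*(-71 + 1/137) = 162*(-9726/137) = -1575612/137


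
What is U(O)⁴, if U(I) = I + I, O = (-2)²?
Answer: 4096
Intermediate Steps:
O = 4
U(I) = 2*I
U(O)⁴ = (2*4)⁴ = 8⁴ = 4096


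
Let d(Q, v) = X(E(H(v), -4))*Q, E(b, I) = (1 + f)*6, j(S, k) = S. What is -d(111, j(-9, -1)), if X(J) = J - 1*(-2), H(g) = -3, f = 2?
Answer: -2220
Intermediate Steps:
E(b, I) = 18 (E(b, I) = (1 + 2)*6 = 3*6 = 18)
X(J) = 2 + J (X(J) = J + 2 = 2 + J)
d(Q, v) = 20*Q (d(Q, v) = (2 + 18)*Q = 20*Q)
-d(111, j(-9, -1)) = -20*111 = -1*2220 = -2220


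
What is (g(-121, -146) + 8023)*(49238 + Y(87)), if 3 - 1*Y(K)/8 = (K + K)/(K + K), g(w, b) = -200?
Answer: 385314042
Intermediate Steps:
Y(K) = 16 (Y(K) = 24 - 8*(K + K)/(K + K) = 24 - 8*2*K/(2*K) = 24 - 8*2*K*1/(2*K) = 24 - 8*1 = 24 - 8 = 16)
(g(-121, -146) + 8023)*(49238 + Y(87)) = (-200 + 8023)*(49238 + 16) = 7823*49254 = 385314042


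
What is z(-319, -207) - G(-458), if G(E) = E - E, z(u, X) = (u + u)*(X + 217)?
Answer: -6380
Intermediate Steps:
z(u, X) = 2*u*(217 + X) (z(u, X) = (2*u)*(217 + X) = 2*u*(217 + X))
G(E) = 0
z(-319, -207) - G(-458) = 2*(-319)*(217 - 207) - 1*0 = 2*(-319)*10 + 0 = -6380 + 0 = -6380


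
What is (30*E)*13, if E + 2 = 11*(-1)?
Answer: -5070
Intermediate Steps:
E = -13 (E = -2 + 11*(-1) = -2 - 11 = -13)
(30*E)*13 = (30*(-13))*13 = -390*13 = -5070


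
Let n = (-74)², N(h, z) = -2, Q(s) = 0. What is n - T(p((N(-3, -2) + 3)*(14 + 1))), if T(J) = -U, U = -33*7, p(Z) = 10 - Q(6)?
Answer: 5245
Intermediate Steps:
p(Z) = 10 (p(Z) = 10 - 1*0 = 10 + 0 = 10)
U = -231
T(J) = 231 (T(J) = -1*(-231) = 231)
n = 5476
n - T(p((N(-3, -2) + 3)*(14 + 1))) = 5476 - 1*231 = 5476 - 231 = 5245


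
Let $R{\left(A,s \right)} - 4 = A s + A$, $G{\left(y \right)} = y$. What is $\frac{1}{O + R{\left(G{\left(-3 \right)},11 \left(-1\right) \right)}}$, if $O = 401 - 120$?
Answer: $\frac{1}{315} \approx 0.0031746$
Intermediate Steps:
$R{\left(A,s \right)} = 4 + A + A s$ ($R{\left(A,s \right)} = 4 + \left(A s + A\right) = 4 + \left(A + A s\right) = 4 + A + A s$)
$O = 281$
$\frac{1}{O + R{\left(G{\left(-3 \right)},11 \left(-1\right) \right)}} = \frac{1}{281 - \left(-1 + 3 \cdot 11 \left(-1\right)\right)} = \frac{1}{281 - -34} = \frac{1}{281 + \left(4 - 3 + 33\right)} = \frac{1}{281 + 34} = \frac{1}{315}$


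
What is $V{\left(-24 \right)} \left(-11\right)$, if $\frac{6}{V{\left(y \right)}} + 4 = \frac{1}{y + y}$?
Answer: $\frac{3168}{193} \approx 16.415$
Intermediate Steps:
$V{\left(y \right)} = \frac{6}{-4 + \frac{1}{2 y}}$ ($V{\left(y \right)} = \frac{6}{-4 + \frac{1}{y + y}} = \frac{6}{-4 + \frac{1}{2 y}}$)
$V{\left(-24 \right)} \left(-11\right) = \left(-12\right) \left(-24\right) \frac{1}{-1 + 8 \left(-24\right)} \left(-11\right) = \left(-12\right) \left(-24\right) \frac{1}{-1 - 192} \left(-11\right) = \left(-12\right) \left(-24\right) \frac{1}{-193} \left(-11\right) = \left(-12\right) \left(-24\right) \left(- \frac{1}{193}\right) \left(-11\right) = \left(- \frac{288}{193}\right) \left(-11\right) = \frac{3168}{193}$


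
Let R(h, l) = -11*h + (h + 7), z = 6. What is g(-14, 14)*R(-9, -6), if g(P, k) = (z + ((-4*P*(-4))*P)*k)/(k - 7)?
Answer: 4259270/7 ≈ 6.0847e+5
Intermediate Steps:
g(P, k) = (6 + 16*k*P**2)/(-7 + k) (g(P, k) = (6 + ((-4*P*(-4))*P)*k)/(k - 7) = (6 + ((16*P)*P)*k)/(-7 + k) = (6 + (16*P**2)*k)/(-7 + k) = (6 + 16*k*P**2)/(-7 + k))
R(h, l) = 7 - 10*h (R(h, l) = -11*h + (7 + h) = 7 - 10*h)
g(-14, 14)*R(-9, -6) = (2*(3 + 8*14*(-14)**2)/(-7 + 14))*(7 - 10*(-9)) = (2*(3 + 8*14*196)/7)*(7 + 90) = (2*(1/7)*(3 + 21952))*97 = (2*(1/7)*21955)*97 = (43910/7)*97 = 4259270/7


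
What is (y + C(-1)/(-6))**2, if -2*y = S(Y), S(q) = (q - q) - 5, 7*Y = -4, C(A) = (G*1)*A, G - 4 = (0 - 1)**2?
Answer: 100/9 ≈ 11.111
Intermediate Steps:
G = 5 (G = 4 + (0 - 1)**2 = 4 + (-1)**2 = 4 + 1 = 5)
C(A) = 5*A (C(A) = (5*1)*A = 5*A)
Y = -4/7 (Y = (1/7)*(-4) = -4/7 ≈ -0.57143)
S(q) = -5 (S(q) = 0 - 5 = -5)
y = 5/2 (y = -1/2*(-5) = 5/2 ≈ 2.5000)
(y + C(-1)/(-6))**2 = (5/2 + (5*(-1))/(-6))**2 = (5/2 - 5*(-1/6))**2 = (5/2 + 5/6)**2 = (10/3)**2 = 100/9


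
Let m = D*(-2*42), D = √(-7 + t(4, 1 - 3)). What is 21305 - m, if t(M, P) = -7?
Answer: 21305 + 84*I*√14 ≈ 21305.0 + 314.3*I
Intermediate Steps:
D = I*√14 (D = √(-7 - 7) = √(-14) = I*√14 ≈ 3.7417*I)
m = -84*I*√14 (m = (I*√14)*(-2*42) = (I*√14)*(-84) = -84*I*√14 ≈ -314.3*I)
21305 - m = 21305 - (-84)*I*√14 = 21305 + 84*I*√14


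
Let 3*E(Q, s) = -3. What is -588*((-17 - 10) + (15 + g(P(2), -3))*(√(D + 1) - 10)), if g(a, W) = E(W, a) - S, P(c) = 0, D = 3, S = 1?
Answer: 77028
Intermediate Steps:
E(Q, s) = -1 (E(Q, s) = (⅓)*(-3) = -1)
g(a, W) = -2 (g(a, W) = -1 - 1*1 = -1 - 1 = -2)
-588*((-17 - 10) + (15 + g(P(2), -3))*(√(D + 1) - 10)) = -588*((-17 - 10) + (15 - 2)*(√(3 + 1) - 10)) = -588*(-27 + 13*(√4 - 10)) = -588*(-27 + 13*(2 - 10)) = -588*(-27 + 13*(-8)) = -588*(-27 - 104) = -588*(-131) = 77028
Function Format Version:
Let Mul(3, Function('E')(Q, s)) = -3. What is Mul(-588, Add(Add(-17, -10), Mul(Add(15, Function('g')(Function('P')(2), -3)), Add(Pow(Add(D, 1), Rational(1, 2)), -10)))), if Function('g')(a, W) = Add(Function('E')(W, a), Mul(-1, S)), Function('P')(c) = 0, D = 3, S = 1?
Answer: 77028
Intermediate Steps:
Function('E')(Q, s) = -1 (Function('E')(Q, s) = Mul(Rational(1, 3), -3) = -1)
Function('g')(a, W) = -2 (Function('g')(a, W) = Add(-1, Mul(-1, 1)) = Add(-1, -1) = -2)
Mul(-588, Add(Add(-17, -10), Mul(Add(15, Function('g')(Function('P')(2), -3)), Add(Pow(Add(D, 1), Rational(1, 2)), -10)))) = Mul(-588, Add(Add(-17, -10), Mul(Add(15, -2), Add(Pow(Add(3, 1), Rational(1, 2)), -10)))) = Mul(-588, Add(-27, Mul(13, Add(Pow(4, Rational(1, 2)), -10)))) = Mul(-588, Add(-27, Mul(13, Add(2, -10)))) = Mul(-588, Add(-27, Mul(13, -8))) = Mul(-588, Add(-27, -104)) = Mul(-588, -131) = 77028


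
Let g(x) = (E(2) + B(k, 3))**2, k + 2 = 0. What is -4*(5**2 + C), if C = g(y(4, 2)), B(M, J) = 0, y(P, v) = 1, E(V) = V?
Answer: -116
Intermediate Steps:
k = -2 (k = -2 + 0 = -2)
g(x) = 4 (g(x) = (2 + 0)**2 = 2**2 = 4)
C = 4
-4*(5**2 + C) = -4*(5**2 + 4) = -4*(25 + 4) = -4*29 = -116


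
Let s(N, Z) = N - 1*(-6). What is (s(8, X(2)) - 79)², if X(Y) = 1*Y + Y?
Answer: 4225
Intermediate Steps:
X(Y) = 2*Y (X(Y) = Y + Y = 2*Y)
s(N, Z) = 6 + N (s(N, Z) = N + 6 = 6 + N)
(s(8, X(2)) - 79)² = ((6 + 8) - 79)² = (14 - 79)² = (-65)² = 4225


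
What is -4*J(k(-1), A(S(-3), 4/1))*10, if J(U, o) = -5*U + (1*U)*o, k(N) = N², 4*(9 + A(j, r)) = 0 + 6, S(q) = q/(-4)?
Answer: 500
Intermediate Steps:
S(q) = -q/4 (S(q) = q*(-¼) = -q/4)
A(j, r) = -15/2 (A(j, r) = -9 + (0 + 6)/4 = -9 + (¼)*6 = -9 + 3/2 = -15/2)
J(U, o) = -5*U + U*o
-4*J(k(-1), A(S(-3), 4/1))*10 = -4*(-1)²*(-5 - 15/2)*10 = -4*(-25)/2*10 = -4*(-25/2)*10 = 50*10 = 500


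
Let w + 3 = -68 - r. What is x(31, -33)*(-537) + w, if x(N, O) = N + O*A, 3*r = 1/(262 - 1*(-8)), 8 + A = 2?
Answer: -99665641/810 ≈ -1.2304e+5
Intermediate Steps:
A = -6 (A = -8 + 2 = -6)
r = 1/810 (r = 1/(3*(262 - 1*(-8))) = 1/(3*(262 + 8)) = (⅓)/270 = (⅓)*(1/270) = 1/810 ≈ 0.0012346)
w = -57511/810 (w = -3 + (-68 - 1*1/810) = -3 + (-68 - 1/810) = -3 - 55081/810 = -57511/810 ≈ -71.001)
x(N, O) = N - 6*O (x(N, O) = N + O*(-6) = N - 6*O)
x(31, -33)*(-537) + w = (31 - 6*(-33))*(-537) - 57511/810 = (31 + 198)*(-537) - 57511/810 = 229*(-537) - 57511/810 = -122973 - 57511/810 = -99665641/810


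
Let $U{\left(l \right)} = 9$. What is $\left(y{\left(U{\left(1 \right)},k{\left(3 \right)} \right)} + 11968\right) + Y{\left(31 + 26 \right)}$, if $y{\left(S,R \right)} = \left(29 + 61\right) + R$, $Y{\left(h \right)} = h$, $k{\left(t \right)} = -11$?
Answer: $12104$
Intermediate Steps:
$y{\left(S,R \right)} = 90 + R$
$\left(y{\left(U{\left(1 \right)},k{\left(3 \right)} \right)} + 11968\right) + Y{\left(31 + 26 \right)} = \left(\left(90 - 11\right) + 11968\right) + \left(31 + 26\right) = \left(79 + 11968\right) + 57 = 12047 + 57 = 12104$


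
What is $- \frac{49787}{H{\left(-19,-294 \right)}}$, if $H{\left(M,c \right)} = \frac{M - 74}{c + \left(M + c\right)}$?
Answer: $- \frac{30220709}{93} \approx -3.2495 \cdot 10^{5}$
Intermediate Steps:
$H{\left(M,c \right)} = \frac{-74 + M}{M + 2 c}$
$- \frac{49787}{H{\left(-19,-294 \right)}} = - \frac{49787}{\frac{1}{-19 + 2 \left(-294\right)} \left(-74 - 19\right)} = - \frac{49787}{\frac{1}{-19 - 588} \left(-93\right)} = - \frac{49787}{\frac{1}{-607} \left(-93\right)} = - \frac{49787}{\left(- \frac{1}{607}\right) \left(-93\right)} = - \frac{49787}{\frac{93}{607}} = \left(-49787\right) \frac{607}{93} = - \frac{30220709}{93}$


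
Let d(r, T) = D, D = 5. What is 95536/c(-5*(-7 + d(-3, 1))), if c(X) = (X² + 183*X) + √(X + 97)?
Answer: 184384480/3724793 - 95536*√107/3724793 ≈ 49.237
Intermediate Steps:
d(r, T) = 5
c(X) = X² + √(97 + X) + 183*X (c(X) = (X² + 183*X) + √(97 + X) = X² + √(97 + X) + 183*X)
95536/c(-5*(-7 + d(-3, 1))) = 95536/((-5*(-7 + 5))² + √(97 - 5*(-7 + 5)) + 183*(-5*(-7 + 5))) = 95536/((-5*(-2))² + √(97 - 5*(-2)) + 183*(-5*(-2))) = 95536/(10² + √(97 + 10) + 183*10) = 95536/(100 + √107 + 1830) = 95536/(1930 + √107)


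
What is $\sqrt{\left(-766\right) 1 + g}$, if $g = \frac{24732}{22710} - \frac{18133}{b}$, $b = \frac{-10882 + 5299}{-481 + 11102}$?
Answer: $\frac{\sqrt{15062465330739766155}}{21131655} \approx 183.66$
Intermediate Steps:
$b = - \frac{5583}{10621} \approx -0.52566$
$g = \frac{728978407631}{21131655}$ ($g = \frac{24732}{22710} - \frac{18133}{- \frac{5583}{10621}} = 24732 \cdot \frac{1}{22710} - - \frac{192590593}{5583} = \frac{4122}{3785} + \frac{192590593}{5583} = \frac{728978407631}{21131655} \approx 34497.0$)
$\sqrt{\left(-766\right) 1 + g} = \sqrt{\left(-766\right) 1 + \frac{728978407631}{21131655}} = \sqrt{-766 + \frac{728978407631}{21131655}} = \sqrt{\frac{712791559901}{21131655}} = \frac{\sqrt{15062465330739766155}}{21131655}$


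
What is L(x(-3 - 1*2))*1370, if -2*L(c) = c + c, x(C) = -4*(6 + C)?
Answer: 5480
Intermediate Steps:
x(C) = -24 - 4*C
L(c) = -c (L(c) = -(c + c)/2 = -c)
L(x(-3 - 1*2))*1370 = -(-24 - 4*(-3 - 1*2))*1370 = -(-24 - 4*(-3 - 2))*1370 = -(-24 - 4*(-5))*1370 = -(-24 + 20)*1370 = -1*(-4)*1370 = 4*1370 = 5480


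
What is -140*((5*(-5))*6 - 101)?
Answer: 35140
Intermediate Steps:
-140*((5*(-5))*6 - 101) = -140*(-25*6 - 101) = -140*(-150 - 101) = -140*(-251) = 35140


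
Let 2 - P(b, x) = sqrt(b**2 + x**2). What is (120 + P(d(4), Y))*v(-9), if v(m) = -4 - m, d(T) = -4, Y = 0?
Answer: 590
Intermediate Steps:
P(b, x) = 2 - sqrt(b**2 + x**2)
(120 + P(d(4), Y))*v(-9) = (120 + (2 - sqrt((-4)**2 + 0**2)))*(-4 - 1*(-9)) = (120 + (2 - sqrt(16 + 0)))*(-4 + 9) = (120 + (2 - sqrt(16)))*5 = (120 + (2 - 1*4))*5 = (120 + (2 - 4))*5 = (120 - 2)*5 = 118*5 = 590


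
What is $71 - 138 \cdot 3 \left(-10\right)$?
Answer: $4211$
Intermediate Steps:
$71 - 138 \cdot 3 \left(-10\right) = 71 - -4140 = 71 + 4140 = 4211$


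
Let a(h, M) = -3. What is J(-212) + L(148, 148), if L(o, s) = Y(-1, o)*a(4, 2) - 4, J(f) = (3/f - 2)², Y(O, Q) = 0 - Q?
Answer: 19957689/44944 ≈ 444.06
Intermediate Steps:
Y(O, Q) = -Q
J(f) = (-2 + 3/f)²
L(o, s) = -4 + 3*o (L(o, s) = -o*(-3) - 4 = 3*o - 4 = -4 + 3*o)
J(-212) + L(148, 148) = (-3 + 2*(-212))²/(-212)² + (-4 + 3*148) = (-3 - 424)²/44944 + (-4 + 444) = (1/44944)*(-427)² + 440 = (1/44944)*182329 + 440 = 182329/44944 + 440 = 19957689/44944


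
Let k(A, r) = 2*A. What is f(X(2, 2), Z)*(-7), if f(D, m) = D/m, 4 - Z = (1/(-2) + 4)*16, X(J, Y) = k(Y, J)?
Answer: 7/13 ≈ 0.53846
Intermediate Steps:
X(J, Y) = 2*Y
Z = -52 (Z = 4 - (1/(-2) + 4)*16 = 4 - (1*(-½) + 4)*16 = 4 - (-½ + 4)*16 = 4 - 7*16/2 = 4 - 1*56 = 4 - 56 = -52)
f(X(2, 2), Z)*(-7) = ((2*2)/(-52))*(-7) = (4*(-1/52))*(-7) = -1/13*(-7) = 7/13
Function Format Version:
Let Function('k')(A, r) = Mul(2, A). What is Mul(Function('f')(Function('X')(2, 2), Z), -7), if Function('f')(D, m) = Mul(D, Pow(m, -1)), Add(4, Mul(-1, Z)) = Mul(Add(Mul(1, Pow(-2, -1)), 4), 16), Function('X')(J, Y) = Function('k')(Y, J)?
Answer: Rational(7, 13) ≈ 0.53846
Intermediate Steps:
Function('X')(J, Y) = Mul(2, Y)
Z = -52 (Z = Add(4, Mul(-1, Mul(Add(Mul(1, Pow(-2, -1)), 4), 16))) = Add(4, Mul(-1, Mul(Add(Mul(1, Rational(-1, 2)), 4), 16))) = Add(4, Mul(-1, Mul(Add(Rational(-1, 2), 4), 16))) = Add(4, Mul(-1, Mul(Rational(7, 2), 16))) = Add(4, Mul(-1, 56)) = Add(4, -56) = -52)
Mul(Function('f')(Function('X')(2, 2), Z), -7) = Mul(Mul(Mul(2, 2), Pow(-52, -1)), -7) = Mul(Mul(4, Rational(-1, 52)), -7) = Mul(Rational(-1, 13), -7) = Rational(7, 13)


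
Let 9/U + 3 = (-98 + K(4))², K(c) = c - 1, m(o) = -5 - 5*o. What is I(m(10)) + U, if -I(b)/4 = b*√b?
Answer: 9/9022 + 220*I*√55 ≈ 0.00099756 + 1631.6*I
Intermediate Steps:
K(c) = -1 + c
I(b) = -4*b^(3/2) (I(b) = -4*b*√b = -4*b^(3/2))
U = 9/9022 (U = 9/(-3 + (-98 + (-1 + 4))²) = 9/(-3 + (-98 + 3)²) = 9/(-3 + (-95)²) = 9/(-3 + 9025) = 9/9022 ≈ 0.00099756)
I(m(10)) + U = -4*(-5 - 5*10)^(3/2) + 9/9022 = -4*(-5 - 50)^(3/2) + 9/9022 = -(-220)*I*√55 + 9/9022 = 220*I*√55 + 9/9022 = 9/9022 + 220*I*√55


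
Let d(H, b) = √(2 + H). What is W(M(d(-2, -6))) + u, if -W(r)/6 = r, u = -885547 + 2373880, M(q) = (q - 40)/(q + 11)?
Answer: 16371903/11 ≈ 1.4884e+6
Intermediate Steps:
M(q) = (-40 + q)/(11 + q)
u = 1488333
W(r) = -6*r
W(M(d(-2, -6))) + u = -6*(-40 + √(2 - 2))/(11 + √(2 - 2)) + 1488333 = -6*(-40 + √0)/(11 + √0) + 1488333 = -6*(-40 + 0)/(11 + 0) + 1488333 = -6*(-40)/11 + 1488333 = -6*(-40/11) + 1488333 = 240/11 + 1488333 = 16371903/11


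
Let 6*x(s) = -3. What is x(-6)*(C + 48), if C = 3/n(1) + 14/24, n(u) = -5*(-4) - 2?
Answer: -195/8 ≈ -24.375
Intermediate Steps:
x(s) = -1/2 (x(s) = (1/6)*(-3) = -1/2)
n(u) = 18 (n(u) = 20 - 2 = 18)
C = 3/4 (C = 3/18 + 14/24 = 3*(1/18) + 14*(1/24) = 1/6 + 7/12 = 3/4 ≈ 0.75000)
x(-6)*(C + 48) = -(3/4 + 48)/2 = -1/2*195/4 = -195/8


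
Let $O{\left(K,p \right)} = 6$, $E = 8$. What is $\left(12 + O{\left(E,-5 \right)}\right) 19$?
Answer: $342$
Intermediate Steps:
$\left(12 + O{\left(E,-5 \right)}\right) 19 = \left(12 + 6\right) 19 = 18 \cdot 19 = 342$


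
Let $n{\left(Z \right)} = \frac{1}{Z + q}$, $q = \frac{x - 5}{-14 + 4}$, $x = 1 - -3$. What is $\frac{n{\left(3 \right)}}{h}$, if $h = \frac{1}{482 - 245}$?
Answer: $\frac{2370}{31} \approx 76.452$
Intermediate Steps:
$x = 4$ ($x = 1 + 3 = 4$)
$q = \frac{1}{10}$ ($q = \frac{4 - 5}{-14 + 4} = - \frac{1}{-10} = \left(-1\right) \left(- \frac{1}{10}\right) = \frac{1}{10} \approx 0.1$)
$n{\left(Z \right)} = \frac{1}{\frac{1}{10} + Z}$ ($n{\left(Z \right)} = \frac{1}{Z + \frac{1}{10}} = \frac{1}{\frac{1}{10} + Z}$)
$h = \frac{1}{237} \approx 0.0042194$
$\frac{n{\left(3 \right)}}{h} = \frac{10}{1 + 10 \cdot 3} \frac{1}{\frac{1}{237}} = \frac{10}{1 + 30} \cdot 237 = \frac{10}{31} \cdot 237 = \frac{2370}{31}$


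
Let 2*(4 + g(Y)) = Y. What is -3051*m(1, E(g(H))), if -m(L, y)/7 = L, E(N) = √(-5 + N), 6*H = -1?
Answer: 21357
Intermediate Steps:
H = -⅙ (H = (⅙)*(-1) = -⅙ ≈ -0.16667)
g(Y) = -4 + Y/2
m(L, y) = -7*L
-3051*m(1, E(g(H))) = -(-21357) = -3051*(-7) = 21357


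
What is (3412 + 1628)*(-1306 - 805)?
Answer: -10639440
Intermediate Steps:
(3412 + 1628)*(-1306 - 805) = 5040*(-2111) = -10639440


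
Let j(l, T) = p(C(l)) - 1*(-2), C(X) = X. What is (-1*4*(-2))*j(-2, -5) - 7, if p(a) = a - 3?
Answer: -31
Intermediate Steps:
p(a) = -3 + a
j(l, T) = -1 + l (j(l, T) = (-3 + l) - 1*(-2) = (-3 + l) + 2 = -1 + l)
(-1*4*(-2))*j(-2, -5) - 7 = (-1*4*(-2))*(-1 - 2) - 7 = -4*(-2)*(-3) - 7 = 8*(-3) - 7 = -24 - 7 = -31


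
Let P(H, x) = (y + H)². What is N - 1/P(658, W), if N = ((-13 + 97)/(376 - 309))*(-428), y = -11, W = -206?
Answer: -15049830835/28046803 ≈ -536.60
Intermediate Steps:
P(H, x) = (-11 + H)²
N = -35952/67 (N = (84/67)*(-428) = -35952/67 ≈ -536.60)
N - 1/P(658, W) = -35952/67 - 1/((-11 + 658)²) = -35952/67 - 1/(647²) = -35952/67 - 1/418609 = -15049830835/28046803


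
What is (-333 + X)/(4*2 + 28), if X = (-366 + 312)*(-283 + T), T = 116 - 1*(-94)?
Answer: 401/4 ≈ 100.25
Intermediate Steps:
T = 210 (T = 116 + 94 = 210)
X = 3942 (X = (-366 + 312)*(-283 + 210) = -54*(-73) = 3942)
(-333 + X)/(4*2 + 28) = (-333 + 3942)/(4*2 + 28) = 3609/(8 + 28) = 3609/36 = 3609*(1/36) = 401/4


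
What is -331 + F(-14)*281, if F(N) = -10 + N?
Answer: -7075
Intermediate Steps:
-331 + F(-14)*281 = -331 + (-10 - 14)*281 = -331 - 24*281 = -331 - 6744 = -7075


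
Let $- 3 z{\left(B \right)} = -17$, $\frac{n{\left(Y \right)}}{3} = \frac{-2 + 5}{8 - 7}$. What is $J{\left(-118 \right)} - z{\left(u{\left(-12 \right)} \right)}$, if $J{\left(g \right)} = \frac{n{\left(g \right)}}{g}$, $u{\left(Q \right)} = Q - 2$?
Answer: $- \frac{2033}{354} \approx -5.7429$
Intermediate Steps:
$n{\left(Y \right)} = 9$ ($n{\left(Y \right)} = 3 \frac{-2 + 5}{8 - 7} = 3 \cdot \frac{3}{1} = 3 \cdot 3 \cdot 1 = 3 \cdot 3 = 9$)
$u{\left(Q \right)} = -2 + Q$
$z{\left(B \right)} = \frac{17}{3}$ ($z{\left(B \right)} = \left(- \frac{1}{3}\right) \left(-17\right) = \frac{17}{3}$)
$J{\left(g \right)} = \frac{9}{g}$
$J{\left(-118 \right)} - z{\left(u{\left(-12 \right)} \right)} = \frac{9}{-118} - \frac{17}{3} = 9 \left(- \frac{1}{118}\right) - \frac{17}{3} = - \frac{9}{118} - \frac{17}{3} = - \frac{2033}{354}$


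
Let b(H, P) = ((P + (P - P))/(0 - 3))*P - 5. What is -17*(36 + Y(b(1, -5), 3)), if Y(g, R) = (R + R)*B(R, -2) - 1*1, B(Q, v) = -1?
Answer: -493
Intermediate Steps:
b(H, P) = -5 - P²/3 (b(H, P) = ((P + 0)/(-3))*P - 5 = (P*(-⅓))*P - 5 = (-P/3)*P - 5 = -P²/3 - 5 = -5 - P²/3)
Y(g, R) = -1 - 2*R (Y(g, R) = (R + R)*(-1) - 1*1 = (2*R)*(-1) - 1 = -2*R - 1 = -1 - 2*R)
-17*(36 + Y(b(1, -5), 3)) = -17*(36 + (-1 - 2*3)) = -17*(36 + (-1 - 6)) = -17*(36 - 7) = -17*29 = -493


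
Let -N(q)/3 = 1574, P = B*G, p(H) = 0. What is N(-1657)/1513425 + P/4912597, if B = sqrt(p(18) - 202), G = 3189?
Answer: -1574/504475 + 3189*I*sqrt(202)/4912597 ≈ -0.0031201 + 0.0092261*I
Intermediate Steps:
B = I*sqrt(202) (B = sqrt(0 - 202) = sqrt(-202) = I*sqrt(202) ≈ 14.213*I)
P = 3189*I*sqrt(202) (P = (I*sqrt(202))*3189 = 3189*I*sqrt(202) ≈ 45324.0*I)
N(q) = -4722 (N(q) = -3*1574 = -4722)
N(-1657)/1513425 + P/4912597 = -4722/1513425 + (3189*I*sqrt(202))/4912597 = -4722*1/1513425 + (3189*I*sqrt(202))*(1/4912597) = -1574/504475 + 3189*I*sqrt(202)/4912597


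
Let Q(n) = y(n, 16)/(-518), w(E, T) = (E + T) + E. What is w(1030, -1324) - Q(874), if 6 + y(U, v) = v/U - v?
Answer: 83297885/113183 ≈ 735.96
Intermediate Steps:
y(U, v) = -6 - v + v/U (y(U, v) = -6 + (v/U - v) = -6 + (-v + v/U) = -6 - v + v/U)
w(E, T) = T + 2*E
Q(n) = 11/259 - 8/(259*n) (Q(n) = (-6 - 1*16 + 16/n)/(-518) = (-6 - 16 + 16/n)*(-1/518) = (-22 + 16/n)*(-1/518) = 11/259 - 8/(259*n))
w(1030, -1324) - Q(874) = (-1324 + 2*1030) - (-8 + 11*874)/(259*874) = (-1324 + 2060) - (-8 + 9614)/(259*874) = 736 - 9606/(259*874) = 736 - 1*4803/113183 = 736 - 4803/113183 = 83297885/113183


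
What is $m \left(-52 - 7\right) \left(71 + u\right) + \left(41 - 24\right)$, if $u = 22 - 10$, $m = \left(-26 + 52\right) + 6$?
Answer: $-156687$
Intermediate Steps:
$m = 32$ ($m = 26 + 6 = 32$)
$u = 12$
$m \left(-52 - 7\right) \left(71 + u\right) + \left(41 - 24\right) = 32 \left(-52 - 7\right) \left(71 + 12\right) + \left(41 - 24\right) = 32 \left(\left(-59\right) 83\right) + \left(41 - 24\right) = 32 \left(-4897\right) + 17 = -156704 + 17 = -156687$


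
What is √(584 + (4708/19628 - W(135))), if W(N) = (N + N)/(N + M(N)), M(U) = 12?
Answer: √14023480465/4907 ≈ 24.133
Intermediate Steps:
W(N) = 2*N/(12 + N) (W(N) = (N + N)/(N + 12) = (2*N)/(12 + N) = 2*N/(12 + N))
√(584 + (4708/19628 - W(135))) = √(584 + (4708/19628 - 2*135/(12 + 135))) = √(584 + (4708*(1/19628) - 2*135/147)) = √(584 + (1177/4907 - 2*135/147)) = √(584 + (1177/4907 - 1*90/49)) = √(584 + (1177/4907 - 90/49)) = √(584 - 54851/34349) = √(20004965/34349) = √14023480465/4907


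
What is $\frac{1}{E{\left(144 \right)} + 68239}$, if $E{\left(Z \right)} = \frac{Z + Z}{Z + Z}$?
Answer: $\frac{1}{68240} \approx 1.4654 \cdot 10^{-5}$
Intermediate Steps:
$E{\left(Z \right)} = 1$ ($E{\left(Z \right)} = \frac{2 Z}{2 Z} = 2 Z \frac{1}{2 Z} = 1$)
$\frac{1}{E{\left(144 \right)} + 68239} = \frac{1}{1 + 68239} = \frac{1}{68240}$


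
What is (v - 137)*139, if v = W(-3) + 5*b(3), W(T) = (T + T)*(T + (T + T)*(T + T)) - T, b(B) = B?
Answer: -44063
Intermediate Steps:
W(T) = -T + 2*T*(T + 4*T**2) (W(T) = (2*T)*(T + (2*T)*(2*T)) - T = (2*T)*(T + 4*T**2) - T = 2*T*(T + 4*T**2) - T = -T + 2*T*(T + 4*T**2))
v = -180 (v = -3*(-1 + 2*(-3) + 8*(-3)**2) + 5*3 = -3*(-1 - 6 + 8*9) + 15 = -3*(-1 - 6 + 72) + 15 = -3*65 + 15 = -195 + 15 = -180)
(v - 137)*139 = (-180 - 137)*139 = -317*139 = -44063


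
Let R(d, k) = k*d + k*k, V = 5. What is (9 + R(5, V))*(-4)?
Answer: -236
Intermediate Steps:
R(d, k) = k**2 + d*k (R(d, k) = d*k + k**2 = k**2 + d*k)
(9 + R(5, V))*(-4) = (9 + 5*(5 + 5))*(-4) = (9 + 5*10)*(-4) = (9 + 50)*(-4) = 59*(-4) = -236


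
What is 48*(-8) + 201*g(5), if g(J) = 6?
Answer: 822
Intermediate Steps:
48*(-8) + 201*g(5) = 48*(-8) + 201*6 = -384 + 1206 = 822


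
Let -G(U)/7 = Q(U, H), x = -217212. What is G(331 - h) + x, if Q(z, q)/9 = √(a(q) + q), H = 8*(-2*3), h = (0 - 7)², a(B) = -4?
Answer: -217212 - 126*I*√13 ≈ -2.1721e+5 - 454.3*I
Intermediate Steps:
h = 49 (h = (-7)² = 49)
H = -48 (H = 8*(-6) = -48)
Q(z, q) = 9*√(-4 + q)
G(U) = -126*I*√13 (G(U) = -63*√(-4 - 48) = -63*√(-52) = -63*2*I*√13 = -126*I*√13)
G(331 - h) + x = -126*I*√13 - 217212 = -217212 - 126*I*√13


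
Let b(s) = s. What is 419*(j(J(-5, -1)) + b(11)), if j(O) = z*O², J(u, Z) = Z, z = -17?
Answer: -2514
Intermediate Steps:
j(O) = -17*O²
419*(j(J(-5, -1)) + b(11)) = 419*(-17*(-1)² + 11) = 419*(-17*1 + 11) = 419*(-17 + 11) = 419*(-6) = -2514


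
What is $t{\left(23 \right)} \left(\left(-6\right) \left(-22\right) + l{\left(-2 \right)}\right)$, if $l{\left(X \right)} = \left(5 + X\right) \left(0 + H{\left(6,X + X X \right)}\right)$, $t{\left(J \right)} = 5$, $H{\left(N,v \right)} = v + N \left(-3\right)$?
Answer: $420$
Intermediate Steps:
$H{\left(N,v \right)} = v - 3 N$
$l{\left(X \right)} = \left(5 + X\right) \left(-18 + X + X^{2}\right)$ ($l{\left(X \right)} = \left(5 + X\right) \left(0 - \left(18 - X - X X\right)\right) = \left(5 + X\right) \left(0 - \left(18 - X - X^{2}\right)\right) = \left(5 + X\right) \left(0 + \left(-18 + X + X^{2}\right)\right) = \left(5 + X\right) \left(-18 + X + X^{2}\right)$)
$t{\left(23 \right)} \left(\left(-6\right) \left(-22\right) + l{\left(-2 \right)}\right) = 5 \left(\left(-6\right) \left(-22\right) + \left(-18 - 2 \left(1 - 2\right)\right) \left(5 - 2\right)\right) = 5 \left(132 + \left(-18 - -2\right) 3\right) = 5 \left(132 + \left(-18 + 2\right) 3\right) = 5 \left(132 - 48\right) = 5 \cdot 84 = 420$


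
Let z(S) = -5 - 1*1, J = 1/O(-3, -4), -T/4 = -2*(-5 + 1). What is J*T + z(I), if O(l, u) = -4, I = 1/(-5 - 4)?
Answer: 2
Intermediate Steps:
I = -⅑ (I = 1/(-9) = -⅑ ≈ -0.11111)
T = -32 (T = -(-8)*(-5 + 1) = -(-8)*(-4) = -4*8 = -32)
J = -¼ (J = 1/(-4) = -¼ ≈ -0.25000)
z(S) = -6 (z(S) = -5 - 1 = -6)
J*T + z(I) = -¼*(-32) - 6 = 8 - 6 = 2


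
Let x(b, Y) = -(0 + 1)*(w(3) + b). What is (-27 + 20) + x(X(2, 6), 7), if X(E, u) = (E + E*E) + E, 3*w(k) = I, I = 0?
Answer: -15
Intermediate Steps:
w(k) = 0 (w(k) = (1/3)*0 = 0)
X(E, u) = E**2 + 2*E (X(E, u) = (E + E**2) + E = E**2 + 2*E)
x(b, Y) = -b (x(b, Y) = -(0 + 1)*(0 + b) = -b)
(-27 + 20) + x(X(2, 6), 7) = (-27 + 20) - 2*(2 + 2) = -7 - 2*4 = -7 - 1*8 = -7 - 8 = -15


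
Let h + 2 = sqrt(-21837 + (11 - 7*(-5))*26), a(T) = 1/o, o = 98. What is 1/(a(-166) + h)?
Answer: -19110/198274189 - 9604*I*sqrt(20641)/198274189 ≈ -9.6382e-5 - 0.0069591*I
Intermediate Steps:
a(T) = 1/98
h = -2 + I*sqrt(20641) (h = -2 + sqrt(-21837 + (11 - 7*(-5))*26) = -2 + sqrt(-21837 + (11 + 35)*26) = -2 + sqrt(-21837 + 46*26) = -2 + sqrt(-21837 + 1196) = -2 + sqrt(-20641) = -2 + I*sqrt(20641) ≈ -2.0 + 143.67*I)
1/(a(-166) + h) = 1/(1/98 + (-2 + I*sqrt(20641))) = 1/(-195/98 + I*sqrt(20641))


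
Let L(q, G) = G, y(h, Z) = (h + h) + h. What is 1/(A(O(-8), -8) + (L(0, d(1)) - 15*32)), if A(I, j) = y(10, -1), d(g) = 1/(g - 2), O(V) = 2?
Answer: -1/451 ≈ -0.0022173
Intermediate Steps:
y(h, Z) = 3*h (y(h, Z) = 2*h + h = 3*h)
d(g) = 1/(-2 + g)
A(I, j) = 30 (A(I, j) = 3*10 = 30)
1/(A(O(-8), -8) + (L(0, d(1)) - 15*32)) = 1/(30 + (1/(-2 + 1) - 15*32)) = 1/(30 + (1/(-1) - 480)) = 1/(30 + (-1 - 480)) = 1/(30 - 481) = 1/(-451) = -1/451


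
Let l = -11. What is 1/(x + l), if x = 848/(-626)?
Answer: -313/3867 ≈ -0.080941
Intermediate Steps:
x = -424/313 (x = 848*(-1/626) = -424/313 ≈ -1.3546)
1/(x + l) = 1/(-424/313 - 11) = 1/(-3867/313) = -313/3867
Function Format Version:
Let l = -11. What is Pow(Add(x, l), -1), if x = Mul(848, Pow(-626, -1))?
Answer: Rational(-313, 3867) ≈ -0.080941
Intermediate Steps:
x = Rational(-424, 313) (x = Mul(848, Rational(-1, 626)) = Rational(-424, 313) ≈ -1.3546)
Pow(Add(x, l), -1) = Pow(Add(Rational(-424, 313), -11), -1) = Pow(Rational(-3867, 313), -1) = Rational(-313, 3867)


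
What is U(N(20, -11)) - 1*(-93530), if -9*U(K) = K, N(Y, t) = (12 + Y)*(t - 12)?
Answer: 842506/9 ≈ 93612.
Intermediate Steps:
N(Y, t) = (-12 + t)*(12 + Y) (N(Y, t) = (12 + Y)*(-12 + t) = (-12 + t)*(12 + Y))
U(K) = -K/9
U(N(20, -11)) - 1*(-93530) = -(-144 - 12*20 + 12*(-11) + 20*(-11))/9 - 1*(-93530) = -(-144 - 240 - 132 - 220)/9 + 93530 = -⅑*(-736) + 93530 = 736/9 + 93530 = 842506/9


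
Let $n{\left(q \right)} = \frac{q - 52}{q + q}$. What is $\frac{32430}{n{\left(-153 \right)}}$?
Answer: $\frac{1984716}{41} \approx 48408.0$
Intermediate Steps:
$n{\left(q \right)} = \frac{-52 + q}{2 q}$
$\frac{32430}{n{\left(-153 \right)}} = \frac{32430}{\frac{1}{2} \frac{1}{-153} \left(-52 - 153\right)} = \frac{32430}{\frac{1}{2} \left(- \frac{1}{153}\right) \left(-205\right)} = \frac{32430}{\frac{205}{306}} = 32430 \cdot \frac{306}{205} = \frac{1984716}{41}$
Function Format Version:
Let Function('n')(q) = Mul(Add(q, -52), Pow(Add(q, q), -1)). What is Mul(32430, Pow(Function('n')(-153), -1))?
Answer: Rational(1984716, 41) ≈ 48408.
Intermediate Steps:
Function('n')(q) = Mul(Rational(1, 2), Pow(q, -1), Add(-52, q)) (Function('n')(q) = Mul(Add(-52, q), Pow(Mul(2, q), -1)) = Mul(Add(-52, q), Mul(Rational(1, 2), Pow(q, -1))) = Mul(Rational(1, 2), Pow(q, -1), Add(-52, q)))
Mul(32430, Pow(Function('n')(-153), -1)) = Mul(32430, Pow(Mul(Rational(1, 2), Pow(-153, -1), Add(-52, -153)), -1)) = Mul(32430, Pow(Mul(Rational(1, 2), Rational(-1, 153), -205), -1)) = Mul(32430, Pow(Rational(205, 306), -1)) = Mul(32430, Rational(306, 205)) = Rational(1984716, 41)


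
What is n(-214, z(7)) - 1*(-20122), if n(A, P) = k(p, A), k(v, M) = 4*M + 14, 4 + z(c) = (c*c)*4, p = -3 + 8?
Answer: 19280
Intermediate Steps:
p = 5
z(c) = -4 + 4*c² (z(c) = -4 + (c*c)*4 = -4 + c²*4 = -4 + 4*c²)
k(v, M) = 14 + 4*M
n(A, P) = 14 + 4*A
n(-214, z(7)) - 1*(-20122) = (14 + 4*(-214)) - 1*(-20122) = (14 - 856) + 20122 = -842 + 20122 = 19280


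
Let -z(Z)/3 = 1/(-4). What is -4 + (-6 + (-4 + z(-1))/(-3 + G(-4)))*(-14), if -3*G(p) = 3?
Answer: 549/8 ≈ 68.625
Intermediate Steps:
G(p) = -1 (G(p) = -1/3*3 = -1)
z(Z) = 3/4 (z(Z) = -3/(-4) = -3*(-1/4) = 3/4)
-4 + (-6 + (-4 + z(-1))/(-3 + G(-4)))*(-14) = -4 + (-6 + (-4 + 3/4)/(-3 - 1))*(-14) = -4 + (-6 - 13/4/(-4))*(-14) = -4 + (-6 - 13/4*(-1/4))*(-14) = -4 + (-6 + 13/16)*(-14) = -4 - 83/16*(-14) = -4 + 581/8 = 549/8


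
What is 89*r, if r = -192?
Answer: -17088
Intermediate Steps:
89*r = 89*(-192) = -17088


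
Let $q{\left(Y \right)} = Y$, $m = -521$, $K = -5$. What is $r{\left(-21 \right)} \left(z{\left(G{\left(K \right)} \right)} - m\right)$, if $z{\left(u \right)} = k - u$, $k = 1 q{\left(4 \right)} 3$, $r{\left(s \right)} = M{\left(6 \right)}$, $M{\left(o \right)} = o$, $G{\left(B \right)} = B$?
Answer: $3228$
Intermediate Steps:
$r{\left(s \right)} = 6$
$k = 12$ ($k = 1 \cdot 4 \cdot 3 = 4 \cdot 3 = 12$)
$z{\left(u \right)} = 12 - u$
$r{\left(-21 \right)} \left(z{\left(G{\left(K \right)} \right)} - m\right) = 6 \left(\left(12 - -5\right) - -521\right) = 6 \left(\left(12 + 5\right) + 521\right) = 6 \left(17 + 521\right) = 6 \cdot 538 = 3228$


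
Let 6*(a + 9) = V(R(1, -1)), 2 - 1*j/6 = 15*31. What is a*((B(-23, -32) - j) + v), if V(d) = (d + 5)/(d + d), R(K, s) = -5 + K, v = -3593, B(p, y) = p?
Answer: 181427/24 ≈ 7559.5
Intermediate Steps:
j = -2778 (j = 12 - 90*31 = 12 - 6*465 = 12 - 2790 = -2778)
V(d) = (5 + d)/(2*d) (V(d) = (5 + d)/((2*d)) = (5 + d)*(1/(2*d)) = (5 + d)/(2*d))
a = -433/48 (a = -9 + ((5 + (-5 + 1))/(2*(-5 + 1)))/6 = -9 + ((½)*(5 - 4)/(-4))/6 = -9 + ((½)*(-¼)*1)/6 = -9 + (⅙)*(-⅛) = -9 - 1/48 = -433/48 ≈ -9.0208)
a*((B(-23, -32) - j) + v) = -433*((-23 - 1*(-2778)) - 3593)/48 = -433*((-23 + 2778) - 3593)/48 = -433*(2755 - 3593)/48 = -433/48*(-838) = 181427/24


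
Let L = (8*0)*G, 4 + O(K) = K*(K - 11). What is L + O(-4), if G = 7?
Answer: 56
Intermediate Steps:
O(K) = -4 + K*(-11 + K) (O(K) = -4 + K*(K - 11) = -4 + K*(-11 + K))
L = 0 (L = (8*0)*7 = 0*7 = 0)
L + O(-4) = 0 + (-4 + (-4)² - 11*(-4)) = 0 + (-4 + 16 + 44) = 0 + 56 = 56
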